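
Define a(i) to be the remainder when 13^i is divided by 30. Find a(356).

Computing terms: a(0) = 1, a(1) = 13, a(2) = 19, a(3) = 7, a(4) = 1.
The sequence repeats with period 4.
So a(356) = a(0 + ((356-0) mod 4)) = a(0) = 1.

1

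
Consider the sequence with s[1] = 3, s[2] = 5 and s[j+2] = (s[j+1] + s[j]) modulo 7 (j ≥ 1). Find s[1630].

1

s[1] = 3, s[2] = 5, s[3] = 1, s[4] = 6, s[5] = 0, s[6] = 6, s[7] = 6, s[8] = 5, s[9] = 4, s[10] = 2, s[11] = 6, s[12] = 1, s[13] = 0, s[14] = 1, s[15] = 1, s[16] = 2, s[17] = 3, s[18] = 5.
Since (s[17], s[18]) = (s[1], s[2]) = (3, 5) (two consecutive terms determine the rest), the sequence is periodic with period 16.
So s[1630] = s[1 + ((1630-1) mod 16)] = s[14] = 1.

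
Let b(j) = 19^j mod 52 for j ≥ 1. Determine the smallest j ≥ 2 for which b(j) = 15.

5

Listing terms: b(1) = 19; b(2) = 49; b(3) = 47; b(4) = 9; b(5) = 15; b(6) = 25; b(7) = 7; b(8) = 29; b(9) = 31; b(10) = 17; b(11) = 11; b(12) = 1; b(13) = 19.
The sequence repeats with period 12.
The value 15 first appears (with j ≥ 2) at b(5).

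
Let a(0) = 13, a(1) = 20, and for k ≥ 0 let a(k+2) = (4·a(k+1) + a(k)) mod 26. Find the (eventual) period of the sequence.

a(0) = 13,  a(1) = 20,  a(2) = 15,  a(3) = 2,  a(4) = 23,  a(5) = 16,  a(6) = 9,  a(7) = 0,  a(8) = 9,  a(9) = 10,  a(10) = 23,  a(11) = 24,  a(12) = 15,  a(13) = 6,  a(14) = 13,  a(15) = 6,  a(16) = 11,  a(17) = 24,  a(18) = 3,  a(19) = 10,  a(20) = 17,  a(21) = 0,  a(22) = 17,  a(23) = 16,  a(24) = 3,  a(25) = 2,  a(26) = 11,  a(27) = 20,  a(28) = 13,  a(29) = 20.
The sequence repeats with period 28.

28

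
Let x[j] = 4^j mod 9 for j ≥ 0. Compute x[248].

We have x[0] = 1,  x[1] = 4,  x[2] = 7,  x[3] = 1.
Since x[3] = x[0] = 1, the sequence is periodic with period 3.
(248 - 0) mod 3 = 2, so x[248] = x[2] = 7.

7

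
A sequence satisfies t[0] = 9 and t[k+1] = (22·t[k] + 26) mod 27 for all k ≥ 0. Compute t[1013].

19

Listing terms: t[0] = 9; t[1] = 8; t[2] = 13; t[3] = 15; t[4] = 5; t[5] = 1; t[6] = 21; t[7] = 2; t[8] = 16; t[9] = 0; t[10] = 26; t[11] = 4; t[12] = 6; t[13] = 23; t[14] = 19; t[15] = 12; t[16] = 20; t[17] = 7; t[18] = 18; t[19] = 17; t[20] = 22; t[21] = 24; t[22] = 14; t[23] = 10; t[24] = 3; t[25] = 11; t[26] = 25; t[27] = 9.
Since t[27] = t[0] = 9, the sequence is periodic with period 27.
So t[1013] = t[0 + ((1013-0) mod 27)] = t[14] = 19.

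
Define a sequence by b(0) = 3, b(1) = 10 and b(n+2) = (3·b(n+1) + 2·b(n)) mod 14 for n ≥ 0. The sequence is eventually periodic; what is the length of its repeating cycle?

Computing terms: b(0) = 3, b(1) = 10, b(2) = 8, b(3) = 2, b(4) = 8, b(5) = 0, b(6) = 2, b(7) = 6, b(8) = 8, b(9) = 8, b(10) = 12, b(11) = 10, b(12) = 12, b(13) = 0, b(14) = 10, b(15) = 2, b(16) = 12, b(17) = 12, b(18) = 4, b(19) = 8, b(20) = 4, b(21) = 0, b(22) = 8, b(23) = 10, b(24) = 4, b(25) = 4, b(26) = 6, b(27) = 12, b(28) = 6, b(29) = 0, b(30) = 12, b(31) = 8, b(32) = 6, b(33) = 6, b(34) = 2, b(35) = 4, b(36) = 2, b(37) = 0, b(38) = 4, b(39) = 12, b(40) = 2, b(41) = 2, b(42) = 10, b(43) = 6, b(44) = 10, b(45) = 0, b(46) = 6, b(47) = 4, b(48) = 10, b(49) = 10, b(50) = 8.
Since (b(49), b(50)) = (b(1), b(2)) = (10, 8) (two consecutive terms determine the rest), the sequence is eventually periodic: after a pre-period of length 1 it cycles with period 48.

48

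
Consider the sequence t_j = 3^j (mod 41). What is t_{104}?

1

t_0 = 1, t_1 = 3, t_2 = 9, t_3 = 27, t_4 = 40, t_5 = 38, t_6 = 32, t_7 = 14, t_8 = 1.
The sequence repeats with period 8.
(104 - 0) mod 8 = 0, so t_{104} = t_0 = 1.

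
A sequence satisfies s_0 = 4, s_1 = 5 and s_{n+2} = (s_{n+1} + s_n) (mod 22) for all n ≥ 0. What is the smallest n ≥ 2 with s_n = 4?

Listing terms: s_0 = 4; s_1 = 5; s_2 = 9; s_3 = 14; s_4 = 1; s_5 = 15; s_6 = 16; s_7 = 9; s_8 = 3; s_9 = 12; s_{10} = 15; s_{11} = 5; s_{12} = 20; s_{13} = 3; s_{14} = 1; s_{15} = 4; s_{16} = 5.
Since (s_{15}, s_{16}) = (s_0, s_1) = (4, 5) (two consecutive terms determine the rest), the sequence is periodic with period 15.
The value 4 next appears (with n ≥ 2) at s_{15}.

15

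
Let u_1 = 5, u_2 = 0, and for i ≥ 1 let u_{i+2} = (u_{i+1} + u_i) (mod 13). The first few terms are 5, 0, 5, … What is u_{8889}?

3

Listing terms: u_1 = 5,  u_2 = 0,  u_3 = 5,  u_4 = 5,  u_5 = 10,  u_6 = 2,  u_7 = 12,  u_8 = 1,  u_9 = 0,  u_{10} = 1,  u_{11} = 1,  u_{12} = 2,  u_{13} = 3,  u_{14} = 5,  u_{15} = 8,  u_{16} = 0,  u_{17} = 8,  u_{18} = 8,  u_{19} = 3,  u_{20} = 11,  u_{21} = 1,  u_{22} = 12,  u_{23} = 0,  u_{24} = 12,  u_{25} = 12,  u_{26} = 11,  u_{27} = 10,  u_{28} = 8,  u_{29} = 5,  u_{30} = 0.
Since (u_{29}, u_{30}) = (u_1, u_2) = (5, 0) (two consecutive terms determine the rest), the sequence is periodic with period 28.
So u_{8889} = u_{1 + ((8889-1) mod 28)} = u_{13} = 3.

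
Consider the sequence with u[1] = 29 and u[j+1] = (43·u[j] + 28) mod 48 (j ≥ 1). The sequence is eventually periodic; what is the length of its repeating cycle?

12

Computing terms: u[1] = 29,  u[2] = 27,  u[3] = 37,  u[4] = 35,  u[5] = 45,  u[6] = 43,  u[7] = 5,  u[8] = 3,  u[9] = 13,  u[10] = 11,  u[11] = 21,  u[12] = 19,  u[13] = 29.
The sequence repeats with period 12.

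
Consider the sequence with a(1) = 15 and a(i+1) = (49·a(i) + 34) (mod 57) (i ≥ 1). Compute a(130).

15

Listing terms: a(1) = 15,  a(2) = 28,  a(3) = 38,  a(4) = 15.
Since a(4) = a(1) = 15, the sequence is periodic with period 3.
(130 - 1) mod 3 = 0, so a(130) = a(1) = 15.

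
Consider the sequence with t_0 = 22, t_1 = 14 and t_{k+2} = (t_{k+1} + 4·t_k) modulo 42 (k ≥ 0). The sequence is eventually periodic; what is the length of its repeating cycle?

We have t_0 = 22,  t_1 = 14,  t_2 = 18,  t_3 = 32,  t_4 = 20,  t_5 = 22,  t_6 = 18,  t_7 = 22,  t_8 = 10,  t_9 = 14,  t_{10} = 12,  t_{11} = 26,  t_{12} = 32,  t_{13} = 10,  t_{14} = 12,  t_{15} = 10,  t_{16} = 16,  t_{17} = 14,  t_{18} = 36,  t_{19} = 8,  t_{20} = 26,  t_{21} = 16,  t_{22} = 36,  t_{23} = 16,  t_{24} = 34,  t_{25} = 14,  t_{26} = 24,  t_{27} = 38,  t_{28} = 8,  t_{29} = 34,  t_{30} = 24,  t_{31} = 34,  t_{32} = 4,  t_{33} = 14,  t_{34} = 30,  t_{35} = 2,  t_{36} = 38,  t_{37} = 4,  t_{38} = 30,  t_{39} = 4,  t_{40} = 40,  t_{41} = 14,  t_{42} = 6,  t_{43} = 20,  t_{44} = 2,  t_{45} = 40,  t_{46} = 6,  t_{47} = 40,  t_{48} = 22,  t_{49} = 14.
The sequence repeats with period 48.

48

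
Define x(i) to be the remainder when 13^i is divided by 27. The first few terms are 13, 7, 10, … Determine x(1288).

13

Listing terms: x(1) = 13, x(2) = 7, x(3) = 10, x(4) = 22, x(5) = 16, x(6) = 19, x(7) = 4, x(8) = 25, x(9) = 1, x(10) = 13.
Since x(10) = x(1) = 13, the sequence is periodic with period 9.
So x(1288) = x(1 + ((1288-1) mod 9)) = x(1) = 13.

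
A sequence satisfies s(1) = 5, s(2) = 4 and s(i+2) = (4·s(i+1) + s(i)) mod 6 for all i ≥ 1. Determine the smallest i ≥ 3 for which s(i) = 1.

Computing terms: s(1) = 5, s(2) = 4, s(3) = 3, s(4) = 4, s(5) = 1, s(6) = 2, s(7) = 3, s(8) = 2, s(9) = 5, s(10) = 4.
The sequence repeats with period 8.
The value 1 first appears (with i ≥ 3) at s(5).

5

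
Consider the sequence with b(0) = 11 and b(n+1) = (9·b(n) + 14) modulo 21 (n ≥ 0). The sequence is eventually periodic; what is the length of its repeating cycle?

We have b(0) = 11,  b(1) = 8,  b(2) = 2,  b(3) = 11.
Since b(3) = b(0) = 11, the sequence is periodic with period 3.

3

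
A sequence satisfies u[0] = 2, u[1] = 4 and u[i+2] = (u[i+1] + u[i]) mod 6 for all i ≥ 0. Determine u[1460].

Listing terms: u[0] = 2,  u[1] = 4,  u[2] = 0,  u[3] = 4,  u[4] = 4,  u[5] = 2,  u[6] = 0,  u[7] = 2,  u[8] = 2,  u[9] = 4.
Since (u[8], u[9]) = (u[0], u[1]) = (2, 4) (two consecutive terms determine the rest), the sequence is periodic with period 8.
(1460 - 0) mod 8 = 4, so u[1460] = u[4] = 4.

4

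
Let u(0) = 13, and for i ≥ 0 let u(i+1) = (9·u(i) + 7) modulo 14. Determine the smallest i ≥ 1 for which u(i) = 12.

We have u(0) = 13; u(1) = 12; u(2) = 3; u(3) = 6; u(4) = 5; u(5) = 10; u(6) = 13.
Since u(6) = u(0) = 13, the sequence is periodic with period 6.
The value 12 first appears (with i ≥ 1) at u(1).

1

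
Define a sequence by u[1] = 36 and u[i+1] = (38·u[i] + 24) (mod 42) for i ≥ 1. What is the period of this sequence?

6

Listing terms: u[1] = 36, u[2] = 6, u[3] = 0, u[4] = 24, u[5] = 12, u[6] = 18, u[7] = 36.
Since u[7] = u[1] = 36, the sequence is periodic with period 6.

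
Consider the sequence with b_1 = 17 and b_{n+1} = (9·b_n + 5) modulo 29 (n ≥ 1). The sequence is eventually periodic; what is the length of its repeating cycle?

14

b_1 = 17; b_2 = 13; b_3 = 6; b_4 = 1; b_5 = 14; b_6 = 15; b_7 = 24; b_8 = 18; b_9 = 22; b_{10} = 0; b_{11} = 5; b_{12} = 21; b_{13} = 20; b_{14} = 11; b_{15} = 17.
The sequence repeats with period 14.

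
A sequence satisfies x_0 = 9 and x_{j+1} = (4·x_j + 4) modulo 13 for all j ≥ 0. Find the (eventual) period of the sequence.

Listing terms: x_0 = 9; x_1 = 1; x_2 = 8; x_3 = 10; x_4 = 5; x_5 = 11; x_6 = 9.
Since x_6 = x_0 = 9, the sequence is periodic with period 6.

6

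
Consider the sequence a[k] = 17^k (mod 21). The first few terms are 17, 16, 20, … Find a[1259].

Listing terms: a[1] = 17; a[2] = 16; a[3] = 20; a[4] = 4; a[5] = 5; a[6] = 1; a[7] = 17.
The sequence repeats with period 6.
So a[1259] = a[1 + ((1259-1) mod 6)] = a[5] = 5.

5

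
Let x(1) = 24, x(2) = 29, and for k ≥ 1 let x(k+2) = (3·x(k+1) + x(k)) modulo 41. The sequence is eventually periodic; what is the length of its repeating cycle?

We have x(1) = 24; x(2) = 29; x(3) = 29; x(4) = 34; x(5) = 8; x(6) = 17; x(7) = 18; x(8) = 30; x(9) = 26; x(10) = 26; x(11) = 22; x(12) = 10; x(13) = 11; x(14) = 2; x(15) = 17; x(16) = 12; x(17) = 12; x(18) = 7; x(19) = 33; x(20) = 24; x(21) = 23; x(22) = 11; x(23) = 15; x(24) = 15; x(25) = 19; x(26) = 31; x(27) = 30; x(28) = 39; x(29) = 24; x(30) = 29.
The sequence repeats with period 28.

28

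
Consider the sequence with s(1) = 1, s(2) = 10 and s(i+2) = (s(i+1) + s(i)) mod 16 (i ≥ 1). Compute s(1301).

Listing terms: s(1) = 1,  s(2) = 10,  s(3) = 11,  s(4) = 5,  s(5) = 0,  s(6) = 5,  s(7) = 5,  s(8) = 10,  s(9) = 15,  s(10) = 9,  s(11) = 8,  s(12) = 1,  s(13) = 9,  s(14) = 10,  s(15) = 3,  s(16) = 13,  s(17) = 0,  s(18) = 13,  s(19) = 13,  s(20) = 10,  s(21) = 7,  s(22) = 1,  s(23) = 8,  s(24) = 9,  s(25) = 1,  s(26) = 10.
Since (s(25), s(26)) = (s(1), s(2)) = (1, 10) (two consecutive terms determine the rest), the sequence is periodic with period 24.
(1301 - 1) mod 24 = 4, so s(1301) = s(5) = 0.

0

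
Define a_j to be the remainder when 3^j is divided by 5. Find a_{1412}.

We have a_1 = 3, a_2 = 4, a_3 = 2, a_4 = 1, a_5 = 3.
The sequence repeats with period 4.
So a_{1412} = a_{1 + ((1412-1) mod 4)} = a_4 = 1.

1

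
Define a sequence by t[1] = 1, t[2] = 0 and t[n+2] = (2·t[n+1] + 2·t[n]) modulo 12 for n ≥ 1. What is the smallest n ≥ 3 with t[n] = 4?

Computing terms: t[1] = 1,  t[2] = 0,  t[3] = 2,  t[4] = 4,  t[5] = 0,  t[6] = 8,  t[7] = 4,  t[8] = 0.
Since (t[7], t[8]) = (t[4], t[5]) = (4, 0) (two consecutive terms determine the rest), the sequence is eventually periodic: after a pre-period of length 3 it cycles with period 3.
The value 4 first appears (with n ≥ 3) at t[4].

4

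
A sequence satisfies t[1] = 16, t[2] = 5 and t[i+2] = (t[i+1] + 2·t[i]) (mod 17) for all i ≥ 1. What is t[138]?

Computing terms: t[1] = 16, t[2] = 5, t[3] = 3, t[4] = 13, t[5] = 2, t[6] = 11, t[7] = 15, t[8] = 3, t[9] = 16, t[10] = 5.
Since (t[9], t[10]) = (t[1], t[2]) = (16, 5) (two consecutive terms determine the rest), the sequence is periodic with period 8.
(138 - 1) mod 8 = 1, so t[138] = t[2] = 5.

5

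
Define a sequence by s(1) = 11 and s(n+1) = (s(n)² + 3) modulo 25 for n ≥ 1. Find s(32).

19

Computing terms: s(1) = 11; s(2) = 24; s(3) = 4; s(4) = 19; s(5) = 14; s(6) = 24.
Since s(6) = s(2) = 24, the sequence is eventually periodic: after a pre-period of length 1 it cycles with period 4.
For n ≥ 2, s(n) depends only on (n - 2) mod 4. (32 - 2) mod 4 = 2, so s(32) = s(4) = 19.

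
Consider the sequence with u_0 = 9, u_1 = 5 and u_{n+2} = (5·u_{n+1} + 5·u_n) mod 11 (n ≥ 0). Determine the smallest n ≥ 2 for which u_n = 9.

5

Listing terms: u_0 = 9,  u_1 = 5,  u_2 = 4,  u_3 = 1,  u_4 = 3,  u_5 = 9,  u_6 = 5.
The sequence repeats with period 5.
The value 9 next appears (with n ≥ 2) at u_5.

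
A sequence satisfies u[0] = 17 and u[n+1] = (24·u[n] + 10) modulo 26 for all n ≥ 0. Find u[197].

8

Listing terms: u[0] = 17,  u[1] = 2,  u[2] = 6,  u[3] = 24,  u[4] = 14,  u[5] = 8,  u[6] = 20,  u[7] = 22,  u[8] = 18,  u[9] = 0,  u[10] = 10,  u[11] = 16,  u[12] = 4,  u[13] = 2.
Since u[13] = u[1] = 2, the sequence is eventually periodic: after a pre-period of length 1 it cycles with period 12.
For n ≥ 1, u[n] depends only on (n - 1) mod 12. (197 - 1) mod 12 = 4, so u[197] = u[5] = 8.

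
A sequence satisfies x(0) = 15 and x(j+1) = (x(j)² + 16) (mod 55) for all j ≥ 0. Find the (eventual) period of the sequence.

x(0) = 15; x(1) = 21; x(2) = 17; x(3) = 30; x(4) = 36; x(5) = 47; x(6) = 25; x(7) = 36.
Since x(7) = x(4) = 36, the sequence is eventually periodic: after a pre-period of length 4 it cycles with period 3.

3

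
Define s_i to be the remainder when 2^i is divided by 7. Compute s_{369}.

We have s_0 = 1,  s_1 = 2,  s_2 = 4,  s_3 = 1.
The sequence repeats with period 3.
(369 - 0) mod 3 = 0, so s_{369} = s_0 = 1.

1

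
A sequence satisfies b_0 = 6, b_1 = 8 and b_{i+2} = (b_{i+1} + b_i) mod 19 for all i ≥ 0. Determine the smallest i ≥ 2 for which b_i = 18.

Listing terms: b_0 = 6,  b_1 = 8,  b_2 = 14,  b_3 = 3,  b_4 = 17,  b_5 = 1,  b_6 = 18,  b_7 = 0,  b_8 = 18,  b_9 = 18,  b_{10} = 17,  b_{11} = 16,  b_{12} = 14,  b_{13} = 11,  b_{14} = 6,  b_{15} = 17,  b_{16} = 4,  b_{17} = 2,  b_{18} = 6,  b_{19} = 8.
The sequence repeats with period 18.
The value 18 first appears (with i ≥ 2) at b_6.

6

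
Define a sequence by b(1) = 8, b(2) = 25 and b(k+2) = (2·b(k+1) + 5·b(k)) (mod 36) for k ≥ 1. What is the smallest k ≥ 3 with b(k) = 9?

6

Listing terms: b(1) = 8; b(2) = 25; b(3) = 18; b(4) = 17; b(5) = 16; b(6) = 9; b(7) = 26; b(8) = 25; b(9) = 0; b(10) = 17; b(11) = 34; b(12) = 9; b(13) = 8; b(14) = 25.
Since (b(13), b(14)) = (b(1), b(2)) = (8, 25) (two consecutive terms determine the rest), the sequence is periodic with period 12.
The value 9 first appears (with k ≥ 3) at b(6).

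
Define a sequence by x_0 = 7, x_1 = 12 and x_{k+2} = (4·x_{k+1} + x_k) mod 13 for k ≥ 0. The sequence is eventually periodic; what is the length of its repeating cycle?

We have x_0 = 7; x_1 = 12; x_2 = 3; x_3 = 11; x_4 = 8; x_5 = 4; x_6 = 11; x_7 = 9; x_8 = 8; x_9 = 2; x_{10} = 3; x_{11} = 1; x_{12} = 7; x_{13} = 3; x_{14} = 6; x_{15} = 1; x_{16} = 10; x_{17} = 2; x_{18} = 5; x_{19} = 9; x_{20} = 2; x_{21} = 4; x_{22} = 5; x_{23} = 11; x_{24} = 10; x_{25} = 12; x_{26} = 6; x_{27} = 10; x_{28} = 7; x_{29} = 12.
Since (x_{28}, x_{29}) = (x_0, x_1) = (7, 12) (two consecutive terms determine the rest), the sequence is periodic with period 28.

28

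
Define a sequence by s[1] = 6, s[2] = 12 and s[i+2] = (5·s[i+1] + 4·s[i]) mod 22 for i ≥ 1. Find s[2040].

s[1] = 6, s[2] = 12, s[3] = 18, s[4] = 6, s[5] = 14, s[6] = 6, s[7] = 20, s[8] = 14, s[9] = 18, s[10] = 14, s[11] = 10, s[12] = 18, s[13] = 20, s[14] = 18, s[15] = 16, s[16] = 20, s[17] = 10, s[18] = 20, s[19] = 8, s[20] = 10, s[21] = 16, s[22] = 10, s[23] = 4, s[24] = 16, s[25] = 8, s[26] = 16, s[27] = 2, s[28] = 8, s[29] = 4, s[30] = 8, s[31] = 12, s[32] = 4, s[33] = 2, s[34] = 4, s[35] = 6, s[36] = 2, s[37] = 12, s[38] = 2, s[39] = 14, s[40] = 12, s[41] = 6, s[42] = 12.
Since (s[41], s[42]) = (s[1], s[2]) = (6, 12) (two consecutive terms determine the rest), the sequence is periodic with period 40.
(2040 - 1) mod 40 = 39, so s[2040] = s[40] = 12.

12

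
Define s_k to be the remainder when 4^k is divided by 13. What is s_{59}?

10

Listing terms: s_0 = 1,  s_1 = 4,  s_2 = 3,  s_3 = 12,  s_4 = 9,  s_5 = 10,  s_6 = 1.
Since s_6 = s_0 = 1, the sequence is periodic with period 6.
(59 - 0) mod 6 = 5, so s_{59} = s_5 = 10.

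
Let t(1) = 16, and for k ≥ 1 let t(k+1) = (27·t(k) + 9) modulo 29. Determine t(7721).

t(1) = 16, t(2) = 6, t(3) = 26, t(4) = 15, t(5) = 8, t(6) = 22, t(7) = 23, t(8) = 21, t(9) = 25, t(10) = 17, t(11) = 4, t(12) = 1, t(13) = 7, t(14) = 24, t(15) = 19, t(16) = 0, t(17) = 9, t(18) = 20, t(19) = 27, t(20) = 13, t(21) = 12, t(22) = 14, t(23) = 10, t(24) = 18, t(25) = 2, t(26) = 5, t(27) = 28, t(28) = 11, t(29) = 16.
Since t(29) = t(1) = 16, the sequence is periodic with period 28.
(7721 - 1) mod 28 = 20, so t(7721) = t(21) = 12.

12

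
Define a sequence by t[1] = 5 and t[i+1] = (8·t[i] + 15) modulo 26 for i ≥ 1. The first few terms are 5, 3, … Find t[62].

3

Computing terms: t[1] = 5,  t[2] = 3,  t[3] = 13,  t[4] = 15,  t[5] = 5.
The sequence repeats with period 4.
So t[62] = t[1 + ((62-1) mod 4)] = t[2] = 3.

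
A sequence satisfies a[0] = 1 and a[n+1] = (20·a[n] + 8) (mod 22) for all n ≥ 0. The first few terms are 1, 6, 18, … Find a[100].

Computing terms: a[0] = 1, a[1] = 6, a[2] = 18, a[3] = 16, a[4] = 20, a[5] = 12, a[6] = 6.
Since a[6] = a[1] = 6, the sequence is eventually periodic: after a pre-period of length 1 it cycles with period 5.
For n ≥ 1, a[n] depends only on (n - 1) mod 5. (100 - 1) mod 5 = 4, so a[100] = a[5] = 12.

12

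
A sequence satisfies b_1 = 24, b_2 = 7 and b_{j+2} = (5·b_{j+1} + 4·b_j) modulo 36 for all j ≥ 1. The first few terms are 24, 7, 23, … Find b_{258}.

Computing terms: b_1 = 24,  b_2 = 7,  b_3 = 23,  b_4 = 35,  b_5 = 15,  b_6 = 35,  b_7 = 19,  b_8 = 19,  b_9 = 27,  b_{10} = 31,  b_{11} = 11,  b_{12} = 35,  b_{13} = 3,  b_{14} = 11,  b_{15} = 31,  b_{16} = 19,  b_{17} = 3,  b_{18} = 19,  b_{19} = 35,  b_{20} = 35,  b_{21} = 27,  b_{22} = 23,  b_{23} = 7,  b_{24} = 19,  b_{25} = 15,  b_{26} = 7,  b_{27} = 23.
Since (b_{26}, b_{27}) = (b_2, b_3) = (7, 23) (two consecutive terms determine the rest), the sequence is eventually periodic: after a pre-period of length 1 it cycles with period 24.
For j ≥ 2, b_j depends only on (j - 2) mod 24. (258 - 2) mod 24 = 16, so b_{258} = b_{18} = 19.

19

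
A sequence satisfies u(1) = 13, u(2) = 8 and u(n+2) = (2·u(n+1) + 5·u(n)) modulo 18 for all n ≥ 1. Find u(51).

9

We have u(1) = 13, u(2) = 8, u(3) = 9, u(4) = 4, u(5) = 17, u(6) = 0, u(7) = 13, u(8) = 8.
Since (u(7), u(8)) = (u(1), u(2)) = (13, 8) (two consecutive terms determine the rest), the sequence is periodic with period 6.
So u(51) = u(1 + ((51-1) mod 6)) = u(3) = 9.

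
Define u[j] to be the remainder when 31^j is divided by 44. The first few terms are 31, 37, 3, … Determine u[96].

9

We have u[1] = 31; u[2] = 37; u[3] = 3; u[4] = 5; u[5] = 23; u[6] = 9; u[7] = 15; u[8] = 25; u[9] = 27; u[10] = 1; u[11] = 31.
Since u[11] = u[1] = 31, the sequence is periodic with period 10.
(96 - 1) mod 10 = 5, so u[96] = u[6] = 9.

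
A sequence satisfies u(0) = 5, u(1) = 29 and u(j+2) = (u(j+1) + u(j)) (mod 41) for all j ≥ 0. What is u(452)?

29

We have u(0) = 5, u(1) = 29, u(2) = 34, u(3) = 22, u(4) = 15, u(5) = 37, u(6) = 11, u(7) = 7, u(8) = 18, u(9) = 25, u(10) = 2, u(11) = 27, u(12) = 29, u(13) = 15, u(14) = 3, u(15) = 18, u(16) = 21, u(17) = 39, u(18) = 19, u(19) = 17, u(20) = 36, u(21) = 12, u(22) = 7, u(23) = 19, u(24) = 26, u(25) = 4, u(26) = 30, u(27) = 34, u(28) = 23, u(29) = 16, u(30) = 39, u(31) = 14, u(32) = 12, u(33) = 26, u(34) = 38, u(35) = 23, u(36) = 20, u(37) = 2, u(38) = 22, u(39) = 24, u(40) = 5, u(41) = 29.
The sequence repeats with period 40.
So u(452) = u(0 + ((452-0) mod 40)) = u(12) = 29.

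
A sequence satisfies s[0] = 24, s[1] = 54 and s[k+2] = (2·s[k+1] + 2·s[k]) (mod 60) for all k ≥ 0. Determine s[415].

s[0] = 24, s[1] = 54, s[2] = 36, s[3] = 0, s[4] = 12, s[5] = 24, s[6] = 12, s[7] = 12, s[8] = 48, s[9] = 0, s[10] = 36, s[11] = 12, s[12] = 36, s[13] = 36, s[14] = 24, s[15] = 0, s[16] = 48, s[17] = 36, s[18] = 48, s[19] = 48, s[20] = 12, s[21] = 0, s[22] = 24, s[23] = 48, s[24] = 24, s[25] = 24, s[26] = 36, s[27] = 0.
Since (s[26], s[27]) = (s[2], s[3]) = (36, 0) (two consecutive terms determine the rest), the sequence is eventually periodic: after a pre-period of length 2 it cycles with period 24.
For k ≥ 2, s[k] depends only on (k - 2) mod 24. (415 - 2) mod 24 = 5, so s[415] = s[7] = 12.

12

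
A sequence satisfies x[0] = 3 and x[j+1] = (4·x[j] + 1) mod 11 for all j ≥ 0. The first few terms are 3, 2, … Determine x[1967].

Computing terms: x[0] = 3,  x[1] = 2,  x[2] = 9,  x[3] = 4,  x[4] = 6,  x[5] = 3.
The sequence repeats with period 5.
So x[1967] = x[0 + ((1967-0) mod 5)] = x[2] = 9.

9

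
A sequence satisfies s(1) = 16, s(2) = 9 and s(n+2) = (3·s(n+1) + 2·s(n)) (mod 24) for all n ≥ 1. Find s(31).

23

Listing terms: s(1) = 16,  s(2) = 9,  s(3) = 11,  s(4) = 3,  s(5) = 7,  s(6) = 3,  s(7) = 23,  s(8) = 3,  s(9) = 7.
Since (s(8), s(9)) = (s(4), s(5)) = (3, 7) (two consecutive terms determine the rest), the sequence is eventually periodic: after a pre-period of length 3 it cycles with period 4.
For n ≥ 4, s(n) depends only on (n - 4) mod 4. (31 - 4) mod 4 = 3, so s(31) = s(7) = 23.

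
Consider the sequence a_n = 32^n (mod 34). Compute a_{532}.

16

We have a_0 = 1,  a_1 = 32,  a_2 = 4,  a_3 = 26,  a_4 = 16,  a_5 = 2,  a_6 = 30,  a_7 = 8,  a_8 = 18,  a_9 = 32.
Since a_9 = a_1 = 32, the sequence is eventually periodic: after a pre-period of length 1 it cycles with period 8.
For n ≥ 1, a_n depends only on (n - 1) mod 8. (532 - 1) mod 8 = 3, so a_{532} = a_4 = 16.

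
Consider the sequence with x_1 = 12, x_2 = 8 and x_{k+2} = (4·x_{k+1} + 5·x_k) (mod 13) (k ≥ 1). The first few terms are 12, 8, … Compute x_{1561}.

Computing terms: x_1 = 12, x_2 = 8, x_3 = 1, x_4 = 5, x_5 = 12, x_6 = 8.
The sequence repeats with period 4.
So x_{1561} = x_{1 + ((1561-1) mod 4)} = x_1 = 12.

12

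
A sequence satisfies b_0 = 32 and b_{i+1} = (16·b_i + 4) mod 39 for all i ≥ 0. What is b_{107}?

Listing terms: b_0 = 32, b_1 = 9, b_2 = 31, b_3 = 32.
The sequence repeats with period 3.
(107 - 0) mod 3 = 2, so b_{107} = b_2 = 31.

31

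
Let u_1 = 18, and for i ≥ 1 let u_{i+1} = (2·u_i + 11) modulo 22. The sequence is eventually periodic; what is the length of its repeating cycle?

We have u_1 = 18; u_2 = 3; u_3 = 17; u_4 = 1; u_5 = 13; u_6 = 15; u_7 = 19; u_8 = 5; u_9 = 21; u_{10} = 9; u_{11} = 7; u_{12} = 3.
Since u_{12} = u_2 = 3, the sequence is eventually periodic: after a pre-period of length 1 it cycles with period 10.

10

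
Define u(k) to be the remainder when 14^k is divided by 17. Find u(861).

5

Listing terms: u(1) = 14,  u(2) = 9,  u(3) = 7,  u(4) = 13,  u(5) = 12,  u(6) = 15,  u(7) = 6,  u(8) = 16,  u(9) = 3,  u(10) = 8,  u(11) = 10,  u(12) = 4,  u(13) = 5,  u(14) = 2,  u(15) = 11,  u(16) = 1,  u(17) = 14.
The sequence repeats with period 16.
So u(861) = u(1 + ((861-1) mod 16)) = u(13) = 5.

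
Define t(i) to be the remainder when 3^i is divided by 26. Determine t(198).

1

We have t(1) = 3; t(2) = 9; t(3) = 1; t(4) = 3.
Since t(4) = t(1) = 3, the sequence is periodic with period 3.
So t(198) = t(1 + ((198-1) mod 3)) = t(3) = 1.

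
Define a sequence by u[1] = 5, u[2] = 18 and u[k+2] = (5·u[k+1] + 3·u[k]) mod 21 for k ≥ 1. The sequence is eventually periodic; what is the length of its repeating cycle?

3

We have u[1] = 5; u[2] = 18; u[3] = 0; u[4] = 12; u[5] = 18; u[6] = 0.
Since (u[5], u[6]) = (u[2], u[3]) = (18, 0) (two consecutive terms determine the rest), the sequence is eventually periodic: after a pre-period of length 1 it cycles with period 3.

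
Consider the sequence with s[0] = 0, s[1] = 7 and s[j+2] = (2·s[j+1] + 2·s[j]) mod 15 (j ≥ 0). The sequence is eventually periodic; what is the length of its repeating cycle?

s[0] = 0,  s[1] = 7,  s[2] = 14,  s[3] = 12,  s[4] = 7,  s[5] = 8,  s[6] = 0,  s[7] = 1,  s[8] = 2,  s[9] = 6,  s[10] = 1,  s[11] = 14,  s[12] = 0,  s[13] = 13,  s[14] = 11,  s[15] = 3,  s[16] = 13,  s[17] = 2,  s[18] = 0,  s[19] = 4,  s[20] = 8,  s[21] = 9,  s[22] = 4,  s[23] = 11,  s[24] = 0,  s[25] = 7.
Since (s[24], s[25]) = (s[0], s[1]) = (0, 7) (two consecutive terms determine the rest), the sequence is periodic with period 24.

24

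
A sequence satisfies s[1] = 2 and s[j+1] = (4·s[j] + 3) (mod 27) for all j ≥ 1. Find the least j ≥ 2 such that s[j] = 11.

We have s[1] = 2, s[2] = 11, s[3] = 20, s[4] = 2.
Since s[4] = s[1] = 2, the sequence is periodic with period 3.
The value 11 first appears (with j ≥ 2) at s[2].

2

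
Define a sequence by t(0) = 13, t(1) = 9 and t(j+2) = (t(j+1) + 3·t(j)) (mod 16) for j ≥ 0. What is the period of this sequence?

12

Listing terms: t(0) = 13,  t(1) = 9,  t(2) = 0,  t(3) = 11,  t(4) = 11,  t(5) = 12,  t(6) = 13,  t(7) = 1,  t(8) = 8,  t(9) = 11,  t(10) = 3,  t(11) = 4,  t(12) = 13,  t(13) = 9.
The sequence repeats with period 12.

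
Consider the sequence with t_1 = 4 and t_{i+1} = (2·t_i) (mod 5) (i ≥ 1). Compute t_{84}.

We have t_1 = 4,  t_2 = 3,  t_3 = 1,  t_4 = 2,  t_5 = 4.
The sequence repeats with period 4.
(84 - 1) mod 4 = 3, so t_{84} = t_4 = 2.

2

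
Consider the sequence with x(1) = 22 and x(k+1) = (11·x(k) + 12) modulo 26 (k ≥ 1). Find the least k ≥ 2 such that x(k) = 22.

Listing terms: x(1) = 22,  x(2) = 20,  x(3) = 24,  x(4) = 16,  x(5) = 6,  x(6) = 0,  x(7) = 12,  x(8) = 14,  x(9) = 10,  x(10) = 18,  x(11) = 2,  x(12) = 8,  x(13) = 22.
Since x(13) = x(1) = 22, the sequence is periodic with period 12.
The value 22 next appears (with k ≥ 2) at x(13).

13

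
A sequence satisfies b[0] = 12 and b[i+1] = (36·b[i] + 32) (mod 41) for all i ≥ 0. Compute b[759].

b[0] = 12,  b[1] = 13,  b[2] = 8,  b[3] = 33,  b[4] = 31,  b[5] = 0,  b[6] = 32,  b[7] = 36,  b[8] = 16,  b[9] = 34,  b[10] = 26,  b[11] = 25,  b[12] = 30,  b[13] = 5,  b[14] = 7,  b[15] = 38,  b[16] = 6,  b[17] = 2,  b[18] = 22,  b[19] = 4,  b[20] = 12.
The sequence repeats with period 20.
So b[759] = b[0 + ((759-0) mod 20)] = b[19] = 4.

4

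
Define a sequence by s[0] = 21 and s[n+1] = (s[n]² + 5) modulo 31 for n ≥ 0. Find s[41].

25

We have s[0] = 21, s[1] = 12, s[2] = 25, s[3] = 10, s[4] = 12.
Since s[4] = s[1] = 12, the sequence is eventually periodic: after a pre-period of length 1 it cycles with period 3.
For n ≥ 1, s[n] depends only on (n - 1) mod 3. (41 - 1) mod 3 = 1, so s[41] = s[2] = 25.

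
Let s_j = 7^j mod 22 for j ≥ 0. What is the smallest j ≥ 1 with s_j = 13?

3

s_0 = 1, s_1 = 7, s_2 = 5, s_3 = 13, s_4 = 3, s_5 = 21, s_6 = 15, s_7 = 17, s_8 = 9, s_9 = 19, s_{10} = 1.
The sequence repeats with period 10.
The value 13 first appears (with j ≥ 1) at s_3.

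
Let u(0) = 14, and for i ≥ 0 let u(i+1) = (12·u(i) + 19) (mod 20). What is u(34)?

3

We have u(0) = 14,  u(1) = 7,  u(2) = 3,  u(3) = 15,  u(4) = 19,  u(5) = 7.
Since u(5) = u(1) = 7, the sequence is eventually periodic: after a pre-period of length 1 it cycles with period 4.
For i ≥ 1, u(i) depends only on (i - 1) mod 4. (34 - 1) mod 4 = 1, so u(34) = u(2) = 3.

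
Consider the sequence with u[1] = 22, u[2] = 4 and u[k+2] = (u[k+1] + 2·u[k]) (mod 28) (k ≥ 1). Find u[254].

u[1] = 22; u[2] = 4; u[3] = 20; u[4] = 0; u[5] = 12; u[6] = 12; u[7] = 8; u[8] = 4; u[9] = 20.
Since (u[8], u[9]) = (u[2], u[3]) = (4, 20) (two consecutive terms determine the rest), the sequence is eventually periodic: after a pre-period of length 1 it cycles with period 6.
For k ≥ 2, u[k] depends only on (k - 2) mod 6. (254 - 2) mod 6 = 0, so u[254] = u[2] = 4.

4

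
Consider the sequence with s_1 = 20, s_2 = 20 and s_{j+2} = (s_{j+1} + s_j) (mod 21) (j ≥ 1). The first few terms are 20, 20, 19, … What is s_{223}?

Computing terms: s_1 = 20, s_2 = 20, s_3 = 19, s_4 = 18, s_5 = 16, s_6 = 13, s_7 = 8, s_8 = 0, s_9 = 8, s_{10} = 8, s_{11} = 16, s_{12} = 3, s_{13} = 19, s_{14} = 1, s_{15} = 20, s_{16} = 0, s_{17} = 20, s_{18} = 20.
Since (s_{17}, s_{18}) = (s_1, s_2) = (20, 20) (two consecutive terms determine the rest), the sequence is periodic with period 16.
So s_{223} = s_{1 + ((223-1) mod 16)} = s_{15} = 20.

20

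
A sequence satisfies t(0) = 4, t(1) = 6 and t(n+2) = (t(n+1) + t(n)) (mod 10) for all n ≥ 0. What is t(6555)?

Listing terms: t(0) = 4,  t(1) = 6,  t(2) = 0,  t(3) = 6,  t(4) = 6,  t(5) = 2,  t(6) = 8,  t(7) = 0,  t(8) = 8,  t(9) = 8,  t(10) = 6,  t(11) = 4,  t(12) = 0,  t(13) = 4,  t(14) = 4,  t(15) = 8,  t(16) = 2,  t(17) = 0,  t(18) = 2,  t(19) = 2,  t(20) = 4,  t(21) = 6.
Since (t(20), t(21)) = (t(0), t(1)) = (4, 6) (two consecutive terms determine the rest), the sequence is periodic with period 20.
(6555 - 0) mod 20 = 15, so t(6555) = t(15) = 8.

8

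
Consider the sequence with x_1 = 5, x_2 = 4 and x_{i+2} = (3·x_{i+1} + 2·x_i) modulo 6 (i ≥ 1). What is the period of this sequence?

4

We have x_1 = 5; x_2 = 4; x_3 = 4; x_4 = 2; x_5 = 2; x_6 = 4; x_7 = 4.
Since (x_6, x_7) = (x_2, x_3) = (4, 4) (two consecutive terms determine the rest), the sequence is eventually periodic: after a pre-period of length 1 it cycles with period 4.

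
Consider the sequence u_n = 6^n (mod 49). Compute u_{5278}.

1

Computing terms: u_0 = 1; u_1 = 6; u_2 = 36; u_3 = 20; u_4 = 22; u_5 = 34; u_6 = 8; u_7 = 48; u_8 = 43; u_9 = 13; u_{10} = 29; u_{11} = 27; u_{12} = 15; u_{13} = 41; u_{14} = 1.
Since u_{14} = u_0 = 1, the sequence is periodic with period 14.
So u_{5278} = u_{0 + ((5278-0) mod 14)} = u_0 = 1.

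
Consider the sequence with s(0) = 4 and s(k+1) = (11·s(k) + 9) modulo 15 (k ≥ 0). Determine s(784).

10

We have s(0) = 4,  s(1) = 8,  s(2) = 7,  s(3) = 11,  s(4) = 10,  s(5) = 14,  s(6) = 13,  s(7) = 2,  s(8) = 1,  s(9) = 5,  s(10) = 4.
Since s(10) = s(0) = 4, the sequence is periodic with period 10.
(784 - 0) mod 10 = 4, so s(784) = s(4) = 10.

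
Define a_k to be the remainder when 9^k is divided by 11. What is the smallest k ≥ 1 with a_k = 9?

1

a_0 = 1; a_1 = 9; a_2 = 4; a_3 = 3; a_4 = 5; a_5 = 1.
Since a_5 = a_0 = 1, the sequence is periodic with period 5.
The value 9 first appears (with k ≥ 1) at a_1.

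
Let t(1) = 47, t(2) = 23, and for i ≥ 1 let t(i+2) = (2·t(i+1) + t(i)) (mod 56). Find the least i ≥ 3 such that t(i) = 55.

t(1) = 47,  t(2) = 23,  t(3) = 37,  t(4) = 41,  t(5) = 7,  t(6) = 55,  t(7) = 5,  t(8) = 9,  t(9) = 23,  t(10) = 55,  t(11) = 21,  t(12) = 41,  t(13) = 47,  t(14) = 23.
The sequence repeats with period 12.
The value 55 first appears (with i ≥ 3) at t(6).

6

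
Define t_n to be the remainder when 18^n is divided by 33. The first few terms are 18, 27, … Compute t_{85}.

We have t_1 = 18, t_2 = 27, t_3 = 24, t_4 = 3, t_5 = 21, t_6 = 15, t_7 = 6, t_8 = 9, t_9 = 30, t_{10} = 12, t_{11} = 18.
Since t_{11} = t_1 = 18, the sequence is periodic with period 10.
(85 - 1) mod 10 = 4, so t_{85} = t_5 = 21.

21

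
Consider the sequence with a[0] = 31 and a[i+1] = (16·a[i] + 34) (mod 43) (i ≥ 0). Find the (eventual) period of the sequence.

7

Computing terms: a[0] = 31; a[1] = 14; a[2] = 0; a[3] = 34; a[4] = 19; a[5] = 37; a[6] = 24; a[7] = 31.
The sequence repeats with period 7.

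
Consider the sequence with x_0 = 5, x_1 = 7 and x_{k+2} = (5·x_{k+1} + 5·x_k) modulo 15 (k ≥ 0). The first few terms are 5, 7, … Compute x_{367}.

We have x_0 = 5,  x_1 = 7,  x_2 = 0,  x_3 = 5,  x_4 = 10,  x_5 = 0,  x_6 = 5.
Since (x_5, x_6) = (x_2, x_3) = (0, 5) (two consecutive terms determine the rest), the sequence is eventually periodic: after a pre-period of length 2 it cycles with period 3.
For k ≥ 2, x_k depends only on (k - 2) mod 3. (367 - 2) mod 3 = 2, so x_{367} = x_4 = 10.

10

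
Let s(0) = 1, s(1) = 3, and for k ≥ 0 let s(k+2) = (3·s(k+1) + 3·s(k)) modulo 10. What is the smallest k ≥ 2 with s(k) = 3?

9

s(0) = 1, s(1) = 3, s(2) = 2, s(3) = 5, s(4) = 1, s(5) = 8, s(6) = 7, s(7) = 5, s(8) = 6, s(9) = 3, s(10) = 7, s(11) = 0, s(12) = 1, s(13) = 3.
The sequence repeats with period 12.
The value 3 first appears (with k ≥ 2) at s(9).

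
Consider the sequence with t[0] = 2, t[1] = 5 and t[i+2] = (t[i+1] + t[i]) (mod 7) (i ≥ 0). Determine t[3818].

0

We have t[0] = 2, t[1] = 5, t[2] = 0, t[3] = 5, t[4] = 5, t[5] = 3, t[6] = 1, t[7] = 4, t[8] = 5, t[9] = 2, t[10] = 0, t[11] = 2, t[12] = 2, t[13] = 4, t[14] = 6, t[15] = 3, t[16] = 2, t[17] = 5.
The sequence repeats with period 16.
So t[3818] = t[0 + ((3818-0) mod 16)] = t[10] = 0.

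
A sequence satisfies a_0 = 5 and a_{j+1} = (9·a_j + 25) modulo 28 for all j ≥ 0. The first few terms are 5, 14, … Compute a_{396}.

5

a_0 = 5; a_1 = 14; a_2 = 11; a_3 = 12; a_4 = 21; a_5 = 18; a_6 = 19; a_7 = 0; a_8 = 25; a_9 = 26; a_{10} = 7; a_{11} = 4; a_{12} = 5.
The sequence repeats with period 12.
(396 - 0) mod 12 = 0, so a_{396} = a_0 = 5.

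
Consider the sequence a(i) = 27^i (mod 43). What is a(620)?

4

Listing terms: a(0) = 1, a(1) = 27, a(2) = 41, a(3) = 32, a(4) = 4, a(5) = 22, a(6) = 35, a(7) = 42, a(8) = 16, a(9) = 2, a(10) = 11, a(11) = 39, a(12) = 21, a(13) = 8, a(14) = 1.
Since a(14) = a(0) = 1, the sequence is periodic with period 14.
So a(620) = a(0 + ((620-0) mod 14)) = a(4) = 4.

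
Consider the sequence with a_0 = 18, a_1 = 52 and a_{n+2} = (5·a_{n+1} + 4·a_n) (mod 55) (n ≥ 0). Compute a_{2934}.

47

We have a_0 = 18, a_1 = 52, a_2 = 2, a_3 = 53, a_4 = 53, a_5 = 37, a_6 = 12, a_7 = 43, a_8 = 43, a_9 = 2, a_{10} = 17, a_{11} = 38, a_{12} = 38, a_{13} = 12, a_{14} = 47, a_{15} = 8, a_{16} = 8, a_{17} = 17, a_{18} = 7, a_{19} = 48, a_{20} = 48, a_{21} = 47, a_{22} = 42, a_{23} = 13, a_{24} = 13, a_{25} = 7, a_{26} = 32, a_{27} = 23, a_{28} = 23, a_{29} = 42, a_{30} = 27, a_{31} = 28, a_{32} = 28, a_{33} = 32, a_{34} = 52, a_{35} = 3, a_{36} = 3, a_{37} = 27, a_{38} = 37, a_{39} = 18, a_{40} = 18, a_{41} = 52.
Since (a_{40}, a_{41}) = (a_0, a_1) = (18, 52) (two consecutive terms determine the rest), the sequence is periodic with period 40.
(2934 - 0) mod 40 = 14, so a_{2934} = a_{14} = 47.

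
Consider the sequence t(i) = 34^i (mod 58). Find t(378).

30

t(1) = 34, t(2) = 54, t(3) = 38, t(4) = 16, t(5) = 22, t(6) = 52, t(7) = 28, t(8) = 24, t(9) = 4, t(10) = 20, t(11) = 42, t(12) = 36, t(13) = 6, t(14) = 30, t(15) = 34.
Since t(15) = t(1) = 34, the sequence is periodic with period 14.
So t(378) = t(1 + ((378-1) mod 14)) = t(14) = 30.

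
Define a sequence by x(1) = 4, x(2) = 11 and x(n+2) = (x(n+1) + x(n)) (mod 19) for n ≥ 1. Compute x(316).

Computing terms: x(1) = 4, x(2) = 11, x(3) = 15, x(4) = 7, x(5) = 3, x(6) = 10, x(7) = 13, x(8) = 4, x(9) = 17, x(10) = 2, x(11) = 0, x(12) = 2, x(13) = 2, x(14) = 4, x(15) = 6, x(16) = 10, x(17) = 16, x(18) = 7, x(19) = 4, x(20) = 11.
Since (x(19), x(20)) = (x(1), x(2)) = (4, 11) (two consecutive terms determine the rest), the sequence is periodic with period 18.
(316 - 1) mod 18 = 9, so x(316) = x(10) = 2.

2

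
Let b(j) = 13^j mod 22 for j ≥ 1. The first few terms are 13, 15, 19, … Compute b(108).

We have b(1) = 13; b(2) = 15; b(3) = 19; b(4) = 5; b(5) = 21; b(6) = 9; b(7) = 7; b(8) = 3; b(9) = 17; b(10) = 1; b(11) = 13.
Since b(11) = b(1) = 13, the sequence is periodic with period 10.
(108 - 1) mod 10 = 7, so b(108) = b(8) = 3.

3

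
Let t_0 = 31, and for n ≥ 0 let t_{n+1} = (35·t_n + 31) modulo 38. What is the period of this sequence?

We have t_0 = 31; t_1 = 14; t_2 = 27; t_3 = 26; t_4 = 29; t_5 = 20; t_6 = 9; t_7 = 4; t_8 = 19; t_9 = 12; t_{10} = 33; t_{11} = 8; t_{12} = 7; t_{13} = 10; t_{14} = 1; t_{15} = 28; t_{16} = 23; t_{17} = 0; t_{18} = 31.
The sequence repeats with period 18.

18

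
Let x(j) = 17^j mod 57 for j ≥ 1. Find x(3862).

55

x(1) = 17; x(2) = 4; x(3) = 11; x(4) = 16; x(5) = 44; x(6) = 7; x(7) = 5; x(8) = 28; x(9) = 20; x(10) = 55; x(11) = 23; x(12) = 49; x(13) = 35; x(14) = 25; x(15) = 26; x(16) = 43; x(17) = 47; x(18) = 1; x(19) = 17.
Since x(19) = x(1) = 17, the sequence is periodic with period 18.
So x(3862) = x(1 + ((3862-1) mod 18)) = x(10) = 55.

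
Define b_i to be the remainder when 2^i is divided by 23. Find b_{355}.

8

We have b_0 = 1,  b_1 = 2,  b_2 = 4,  b_3 = 8,  b_4 = 16,  b_5 = 9,  b_6 = 18,  b_7 = 13,  b_8 = 3,  b_9 = 6,  b_{10} = 12,  b_{11} = 1.
The sequence repeats with period 11.
(355 - 0) mod 11 = 3, so b_{355} = b_3 = 8.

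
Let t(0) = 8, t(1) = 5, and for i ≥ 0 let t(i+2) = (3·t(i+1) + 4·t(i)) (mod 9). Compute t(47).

Listing terms: t(0) = 8; t(1) = 5; t(2) = 2; t(3) = 8; t(4) = 5.
The sequence repeats with period 3.
So t(47) = t(0 + ((47-0) mod 3)) = t(2) = 2.

2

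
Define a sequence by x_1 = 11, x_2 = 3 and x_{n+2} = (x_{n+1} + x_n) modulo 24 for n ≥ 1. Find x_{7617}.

Computing terms: x_1 = 11, x_2 = 3, x_3 = 14, x_4 = 17, x_5 = 7, x_6 = 0, x_7 = 7, x_8 = 7, x_9 = 14, x_{10} = 21, x_{11} = 11, x_{12} = 8, x_{13} = 19, x_{14} = 3, x_{15} = 22, x_{16} = 1, x_{17} = 23, x_{18} = 0, x_{19} = 23, x_{20} = 23, x_{21} = 22, x_{22} = 21, x_{23} = 19, x_{24} = 16, x_{25} = 11, x_{26} = 3.
Since (x_{25}, x_{26}) = (x_1, x_2) = (11, 3) (two consecutive terms determine the rest), the sequence is periodic with period 24.
So x_{7617} = x_{1 + ((7617-1) mod 24)} = x_9 = 14.

14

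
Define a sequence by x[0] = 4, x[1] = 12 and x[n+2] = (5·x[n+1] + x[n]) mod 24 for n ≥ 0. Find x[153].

x[0] = 4; x[1] = 12; x[2] = 16; x[3] = 20; x[4] = 20; x[5] = 0; x[6] = 20; x[7] = 4; x[8] = 16; x[9] = 12; x[10] = 4; x[11] = 8; x[12] = 20; x[13] = 12; x[14] = 8; x[15] = 4; x[16] = 4; x[17] = 0; x[18] = 4; x[19] = 20; x[20] = 8; x[21] = 12; x[22] = 20; x[23] = 16; x[24] = 4; x[25] = 12.
Since (x[24], x[25]) = (x[0], x[1]) = (4, 12) (two consecutive terms determine the rest), the sequence is periodic with period 24.
(153 - 0) mod 24 = 9, so x[153] = x[9] = 12.

12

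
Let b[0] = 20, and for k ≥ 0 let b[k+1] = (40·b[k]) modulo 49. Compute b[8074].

26

Computing terms: b[0] = 20,  b[1] = 16,  b[2] = 3,  b[3] = 22,  b[4] = 47,  b[5] = 18,  b[6] = 34,  b[7] = 37,  b[8] = 10,  b[9] = 8,  b[10] = 26,  b[11] = 11,  b[12] = 48,  b[13] = 9,  b[14] = 17,  b[15] = 43,  b[16] = 5,  b[17] = 4,  b[18] = 13,  b[19] = 30,  b[20] = 24,  b[21] = 29,  b[22] = 33,  b[23] = 46,  b[24] = 27,  b[25] = 2,  b[26] = 31,  b[27] = 15,  b[28] = 12,  b[29] = 39,  b[30] = 41,  b[31] = 23,  b[32] = 38,  b[33] = 1,  b[34] = 40,  b[35] = 32,  b[36] = 6,  b[37] = 44,  b[38] = 45,  b[39] = 36,  b[40] = 19,  b[41] = 25,  b[42] = 20.
Since b[42] = b[0] = 20, the sequence is periodic with period 42.
(8074 - 0) mod 42 = 10, so b[8074] = b[10] = 26.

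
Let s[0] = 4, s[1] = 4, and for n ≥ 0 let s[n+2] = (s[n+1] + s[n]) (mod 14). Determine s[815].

0

We have s[0] = 4, s[1] = 4, s[2] = 8, s[3] = 12, s[4] = 6, s[5] = 4, s[6] = 10, s[7] = 0, s[8] = 10, s[9] = 10, s[10] = 6, s[11] = 2, s[12] = 8, s[13] = 10, s[14] = 4, s[15] = 0, s[16] = 4, s[17] = 4.
Since (s[16], s[17]) = (s[0], s[1]) = (4, 4) (two consecutive terms determine the rest), the sequence is periodic with period 16.
(815 - 0) mod 16 = 15, so s[815] = s[15] = 0.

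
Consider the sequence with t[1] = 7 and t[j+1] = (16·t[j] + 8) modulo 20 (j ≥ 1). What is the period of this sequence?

We have t[1] = 7,  t[2] = 0,  t[3] = 8,  t[4] = 16,  t[5] = 4,  t[6] = 12,  t[7] = 0.
Since t[7] = t[2] = 0, the sequence is eventually periodic: after a pre-period of length 1 it cycles with period 5.

5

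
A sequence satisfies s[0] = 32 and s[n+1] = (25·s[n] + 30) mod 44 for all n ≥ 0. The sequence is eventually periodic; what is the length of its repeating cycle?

We have s[0] = 32; s[1] = 38; s[2] = 12; s[3] = 22; s[4] = 8; s[5] = 10; s[6] = 16; s[7] = 34; s[8] = 0; s[9] = 30; s[10] = 32.
The sequence repeats with period 10.

10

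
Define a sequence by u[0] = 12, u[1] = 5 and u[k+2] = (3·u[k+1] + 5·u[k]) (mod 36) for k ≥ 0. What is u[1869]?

2

Listing terms: u[0] = 12,  u[1] = 5,  u[2] = 3,  u[3] = 34,  u[4] = 9,  u[5] = 17,  u[6] = 24,  u[7] = 13,  u[8] = 15,  u[9] = 2,  u[10] = 9,  u[11] = 1,  u[12] = 12,  u[13] = 5.
The sequence repeats with period 12.
So u[1869] = u[0 + ((1869-0) mod 12)] = u[9] = 2.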